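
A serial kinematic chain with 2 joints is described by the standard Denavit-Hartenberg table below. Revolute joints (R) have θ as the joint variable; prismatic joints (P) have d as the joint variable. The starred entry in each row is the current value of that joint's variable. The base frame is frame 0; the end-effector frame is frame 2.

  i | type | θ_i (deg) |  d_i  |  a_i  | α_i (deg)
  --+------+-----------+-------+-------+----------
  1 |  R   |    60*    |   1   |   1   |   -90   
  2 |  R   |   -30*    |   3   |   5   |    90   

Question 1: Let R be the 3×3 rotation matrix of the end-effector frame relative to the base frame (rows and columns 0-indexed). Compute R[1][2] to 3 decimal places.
-0.433

End-effector z-axis (col 2 of R) = (-0.2500,-0.4330,0.8660)
R[1][2] = -0.4330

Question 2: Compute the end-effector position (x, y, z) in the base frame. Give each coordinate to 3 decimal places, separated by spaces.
after link 1: o_1 = (0.5000, 0.8660, 1.0000)
after link 2: o_2 = (0.0670, 6.1160, 3.5000)

0.067 6.116 3.500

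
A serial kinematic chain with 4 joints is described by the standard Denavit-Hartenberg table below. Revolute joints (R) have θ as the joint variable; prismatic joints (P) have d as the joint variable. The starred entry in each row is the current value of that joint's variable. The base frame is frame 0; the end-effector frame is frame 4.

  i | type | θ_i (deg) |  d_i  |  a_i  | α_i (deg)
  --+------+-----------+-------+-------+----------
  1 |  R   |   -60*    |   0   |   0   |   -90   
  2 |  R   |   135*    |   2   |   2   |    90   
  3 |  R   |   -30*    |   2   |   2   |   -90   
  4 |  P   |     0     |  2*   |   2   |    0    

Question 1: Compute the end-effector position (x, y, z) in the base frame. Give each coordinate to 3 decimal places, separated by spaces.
-0.078 3.600 -5.985

after link 1: o_1 = (0.0000, 0.0000, 0.0000)
after link 2: o_2 = (1.0249, 2.2247, -1.4142)
after link 3: o_3 = (0.2537, 1.5607, -4.0532)
after link 4: o_4 = (-0.0783, 3.5997, -5.9850)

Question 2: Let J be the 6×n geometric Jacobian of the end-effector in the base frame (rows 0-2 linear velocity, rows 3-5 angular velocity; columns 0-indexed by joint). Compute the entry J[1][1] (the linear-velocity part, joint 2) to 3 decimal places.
axis z_1 = (0.8660,0.5000,0.0000); lever o_n−o_1 = (-0.0783,3.5997,-5.9850)
cross product → J_v[:, 1] = (-2.9925,5.1832,3.1566)
J_ω[:, 1] = z_1
entry J[1][1] = 5.1832

5.183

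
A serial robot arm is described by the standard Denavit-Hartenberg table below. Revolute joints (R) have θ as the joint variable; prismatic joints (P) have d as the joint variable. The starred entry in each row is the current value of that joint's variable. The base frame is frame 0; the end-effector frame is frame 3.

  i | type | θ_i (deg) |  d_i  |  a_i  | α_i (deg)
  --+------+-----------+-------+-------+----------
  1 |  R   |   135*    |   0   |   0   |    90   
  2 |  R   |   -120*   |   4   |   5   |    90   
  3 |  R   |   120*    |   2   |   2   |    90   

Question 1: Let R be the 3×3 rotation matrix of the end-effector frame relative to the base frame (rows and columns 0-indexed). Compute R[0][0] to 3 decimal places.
End-effector x-axis (col 0 of R) = (0.4356,0.7891,0.4330)
R[0][0] = 0.4356

0.436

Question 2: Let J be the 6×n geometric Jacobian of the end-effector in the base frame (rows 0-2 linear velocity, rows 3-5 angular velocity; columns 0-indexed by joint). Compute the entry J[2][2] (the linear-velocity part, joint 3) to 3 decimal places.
1.500

axis z_2 = (0.6124,-0.6124,0.5000); lever o_n−o_2 = (2.0959,0.3536,1.8660)
cross product → J_v[:, 2] = (-1.3195,-0.0947,1.5000)
J_ω[:, 2] = z_2
entry J[2][2] = 1.5000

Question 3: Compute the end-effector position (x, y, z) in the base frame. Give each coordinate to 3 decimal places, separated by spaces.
6.692 1.414 -2.464

after link 1: o_1 = (0.0000, 0.0000, 0.0000)
after link 2: o_2 = (4.5962, 1.0607, -4.3301)
after link 3: o_3 = (6.6921, 1.4142, -2.4641)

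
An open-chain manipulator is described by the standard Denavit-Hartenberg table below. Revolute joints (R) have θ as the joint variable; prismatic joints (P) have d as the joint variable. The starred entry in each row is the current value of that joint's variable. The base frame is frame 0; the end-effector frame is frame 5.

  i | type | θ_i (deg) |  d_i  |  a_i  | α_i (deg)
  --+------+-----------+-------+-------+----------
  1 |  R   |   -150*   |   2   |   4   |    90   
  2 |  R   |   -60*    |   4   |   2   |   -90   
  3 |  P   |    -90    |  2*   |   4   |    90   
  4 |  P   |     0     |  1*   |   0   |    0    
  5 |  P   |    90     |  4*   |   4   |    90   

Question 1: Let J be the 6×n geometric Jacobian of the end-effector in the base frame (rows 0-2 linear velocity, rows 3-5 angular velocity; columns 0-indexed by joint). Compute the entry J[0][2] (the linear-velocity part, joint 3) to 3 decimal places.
-0.750

prismatic axis z_2 = (-0.7500,-0.4330,0.5000)
J_v[:, 2] = z_2; J_ω[:, 2] = (0,0,0)
entry J[0][2] = -0.7500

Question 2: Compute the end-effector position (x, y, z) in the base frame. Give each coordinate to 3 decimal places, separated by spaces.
-10.665 3.080 7.598

after link 1: o_1 = (-3.4641, -2.0000, 2.0000)
after link 2: o_2 = (-6.3301, 0.9641, 0.2679)
after link 3: o_3 = (-9.8301, 3.5622, 1.2679)
after link 4: o_4 = (-9.3971, 3.8122, 2.1340)
after link 5: o_5 = (-10.6651, 3.0801, 7.5981)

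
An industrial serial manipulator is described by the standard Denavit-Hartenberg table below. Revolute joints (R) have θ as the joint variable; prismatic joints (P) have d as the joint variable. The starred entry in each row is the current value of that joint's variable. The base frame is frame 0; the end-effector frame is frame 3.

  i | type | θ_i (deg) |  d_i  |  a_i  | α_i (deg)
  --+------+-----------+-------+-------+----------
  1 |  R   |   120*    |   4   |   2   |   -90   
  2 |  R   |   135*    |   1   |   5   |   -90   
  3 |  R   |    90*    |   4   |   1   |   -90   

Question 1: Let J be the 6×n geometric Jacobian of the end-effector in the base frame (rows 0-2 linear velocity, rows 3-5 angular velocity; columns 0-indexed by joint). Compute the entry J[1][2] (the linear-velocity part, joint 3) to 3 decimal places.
axis z_2 = (0.3536,-0.6124,0.7071); lever o_n−o_2 = (2.2802,-1.9495,2.8284)
cross product → J_v[:, 2] = (-0.3536,0.6124,0.7071)
J_ω[:, 2] = z_2
entry J[1][2] = 0.6124

0.612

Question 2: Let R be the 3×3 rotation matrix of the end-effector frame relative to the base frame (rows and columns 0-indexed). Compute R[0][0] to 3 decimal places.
0.866

End-effector x-axis (col 0 of R) = (0.8660,0.5000,-0.0000)
R[0][0] = 0.8660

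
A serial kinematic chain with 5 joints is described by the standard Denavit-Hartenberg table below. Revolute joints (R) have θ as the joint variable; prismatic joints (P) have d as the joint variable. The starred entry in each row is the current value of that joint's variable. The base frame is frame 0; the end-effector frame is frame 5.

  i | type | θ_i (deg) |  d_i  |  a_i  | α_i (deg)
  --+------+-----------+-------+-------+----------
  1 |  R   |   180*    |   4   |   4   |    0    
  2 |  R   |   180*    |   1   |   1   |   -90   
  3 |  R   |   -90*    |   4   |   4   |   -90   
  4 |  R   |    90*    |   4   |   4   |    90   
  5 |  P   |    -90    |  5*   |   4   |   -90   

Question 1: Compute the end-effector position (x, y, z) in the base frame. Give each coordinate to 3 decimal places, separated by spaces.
-3.000 -0.000 14.000

after link 1: o_1 = (-4.0000, 0.0000, 4.0000)
after link 2: o_2 = (-3.0000, 0.0000, 5.0000)
after link 3: o_3 = (-3.0000, 4.0000, 9.0000)
after link 4: o_4 = (1.0000, -0.0000, 9.0000)
after link 5: o_5 = (-3.0000, -0.0000, 14.0000)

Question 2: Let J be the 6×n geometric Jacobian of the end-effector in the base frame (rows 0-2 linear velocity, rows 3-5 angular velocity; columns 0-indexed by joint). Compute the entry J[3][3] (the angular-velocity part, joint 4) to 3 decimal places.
1.000

axis z_3 = (1.0000,-0.0000,-0.0000); lever o_n−o_3 = (0.0000,-4.0000,5.0000)
cross product → J_v[:, 3] = (-0.0000,-5.0000,-4.0000)
J_ω[:, 3] = z_3
entry J[3][3] = 1.0000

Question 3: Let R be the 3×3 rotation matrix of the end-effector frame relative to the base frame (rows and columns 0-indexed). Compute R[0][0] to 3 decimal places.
End-effector x-axis (col 0 of R) = (-1.0000,0.0000,0.0000)
R[0][0] = -1.0000

-1.000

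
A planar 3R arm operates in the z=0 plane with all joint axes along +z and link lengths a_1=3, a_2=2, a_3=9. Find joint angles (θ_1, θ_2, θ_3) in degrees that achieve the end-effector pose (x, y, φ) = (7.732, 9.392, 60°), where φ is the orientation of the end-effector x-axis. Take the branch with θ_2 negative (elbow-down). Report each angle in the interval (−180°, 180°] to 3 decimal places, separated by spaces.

59.998 -90.006 90.008

wrist centre = target − a_3·(cos φ, sin φ) = (3.2320, 1.5978)
cos θ_2 = (12.9987−3²−2²)/(2·3·2) = -0.0001; θ_2 = -90.0062° (elbow-down)
β = atan2(1.5978,3.2320) = 26.3059°; ψ = atan2(-2.0000,2.9998) = -33.6920°
θ_1 = β − ψ = 59.9979°
θ_3 = φ − θ_1 − θ_2 = 90.0083° (wrapped to (-180°,180°])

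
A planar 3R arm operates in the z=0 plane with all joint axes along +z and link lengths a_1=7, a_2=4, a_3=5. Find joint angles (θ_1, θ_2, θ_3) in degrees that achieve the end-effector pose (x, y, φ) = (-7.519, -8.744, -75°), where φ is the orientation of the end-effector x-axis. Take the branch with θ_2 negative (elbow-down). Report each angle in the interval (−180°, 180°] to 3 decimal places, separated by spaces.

wrist centre = target − a_3·(cos φ, sin φ) = (-8.8131, -3.9144)
cos θ_2 = (92.9929−7²−4²)/(2·7·4) = 0.4999; θ_2 = -60.0083° (elbow-down)
β = atan2(-3.9144,-8.8131) = -156.0514°; ψ = atan2(-3.4644,8.9995) = -21.0544°
θ_1 = β − ψ = -134.9970°
θ_3 = φ − θ_1 − θ_2 = 120.0053° (wrapped to (-180°,180°])

-134.997 -60.008 120.005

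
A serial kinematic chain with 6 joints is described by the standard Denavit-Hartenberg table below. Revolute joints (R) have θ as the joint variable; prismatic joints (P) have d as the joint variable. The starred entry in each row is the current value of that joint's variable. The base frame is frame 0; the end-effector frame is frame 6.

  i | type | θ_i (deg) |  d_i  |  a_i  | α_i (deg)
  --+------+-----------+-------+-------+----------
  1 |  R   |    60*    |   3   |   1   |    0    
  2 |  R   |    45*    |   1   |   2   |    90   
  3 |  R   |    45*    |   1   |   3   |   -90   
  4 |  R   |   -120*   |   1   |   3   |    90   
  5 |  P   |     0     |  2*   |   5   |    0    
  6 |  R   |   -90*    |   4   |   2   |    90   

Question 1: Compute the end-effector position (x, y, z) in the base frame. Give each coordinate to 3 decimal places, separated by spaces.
after link 1: o_1 = (0.5000, 0.8660, 3.0000)
after link 2: o_2 = (-0.0176, 2.7979, 4.0000)
after link 3: o_3 = (0.3992, 5.1057, 6.1213)
after link 4: o_4 = (3.3663, 4.0706, 5.7678)
after link 5: o_5 = (7.3575, 2.0420, 2.7753)
after link 6: o_6 = (5.6936, 0.5244, -1.0884)

5.694 0.524 -1.088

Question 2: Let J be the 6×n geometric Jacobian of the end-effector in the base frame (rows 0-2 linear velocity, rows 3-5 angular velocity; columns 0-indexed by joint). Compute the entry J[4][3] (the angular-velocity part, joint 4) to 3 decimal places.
axis z_3 = (0.1830,-0.6830,0.7071); lever o_n−o_3 = (5.2944,-4.5814,-7.2098)
cross product → J_v[:, 3] = (8.1639,5.0632,2.7777)
J_ω[:, 3] = z_3
entry J[4][3] = -0.6830

-0.683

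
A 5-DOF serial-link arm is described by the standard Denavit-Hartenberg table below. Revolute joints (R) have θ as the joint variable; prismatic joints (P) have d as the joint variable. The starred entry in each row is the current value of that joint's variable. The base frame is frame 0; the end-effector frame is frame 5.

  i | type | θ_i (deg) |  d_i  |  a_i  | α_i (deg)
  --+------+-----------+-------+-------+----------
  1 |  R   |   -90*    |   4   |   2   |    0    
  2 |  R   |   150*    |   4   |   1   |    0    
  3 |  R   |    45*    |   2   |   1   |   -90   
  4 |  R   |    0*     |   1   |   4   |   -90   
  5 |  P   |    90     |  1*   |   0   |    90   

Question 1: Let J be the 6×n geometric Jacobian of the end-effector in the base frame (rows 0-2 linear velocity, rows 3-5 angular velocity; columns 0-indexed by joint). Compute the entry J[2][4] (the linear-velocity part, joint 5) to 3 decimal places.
-1.000

prismatic axis z_4 = (-0.0000,-0.0000,-1.0000)
J_v[:, 4] = z_4; J_ω[:, 4] = (0,0,0)
entry J[2][4] = -1.0000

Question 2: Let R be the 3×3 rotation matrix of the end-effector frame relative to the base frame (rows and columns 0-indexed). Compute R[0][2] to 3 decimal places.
-0.259

End-effector z-axis (col 2 of R) = (-0.2588,0.9659,-0.0000)
R[0][2] = -0.2588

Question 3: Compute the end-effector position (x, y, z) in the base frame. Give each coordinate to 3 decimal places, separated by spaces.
after link 1: o_1 = (0.0000, -2.0000, 4.0000)
after link 2: o_2 = (0.5000, -1.1340, 8.0000)
after link 3: o_3 = (0.2412, -0.1680, 10.0000)
after link 4: o_4 = (-1.7600, 3.4368, 10.0000)
after link 5: o_5 = (-1.7600, 3.4368, 9.0000)

-1.760 3.437 9.000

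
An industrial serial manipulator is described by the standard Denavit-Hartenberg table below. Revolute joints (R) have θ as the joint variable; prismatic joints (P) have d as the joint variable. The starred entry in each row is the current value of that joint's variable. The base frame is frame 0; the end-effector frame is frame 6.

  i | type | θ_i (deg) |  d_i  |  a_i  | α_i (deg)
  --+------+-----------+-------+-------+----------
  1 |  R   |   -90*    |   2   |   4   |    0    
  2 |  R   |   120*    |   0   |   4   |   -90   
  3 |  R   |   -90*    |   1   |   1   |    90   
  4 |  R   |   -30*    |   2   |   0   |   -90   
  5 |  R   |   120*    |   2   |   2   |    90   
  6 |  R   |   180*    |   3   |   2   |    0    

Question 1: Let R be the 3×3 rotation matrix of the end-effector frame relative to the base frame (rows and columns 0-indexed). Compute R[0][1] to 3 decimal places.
End-effector y-axis (col 1 of R) = (0.4330,-0.7500,-0.5000)
R[0][1] = 0.4330

0.433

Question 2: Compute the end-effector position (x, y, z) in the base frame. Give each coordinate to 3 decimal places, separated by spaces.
after link 1: o_1 = (0.0000, -4.0000, 2.0000)
after link 2: o_2 = (3.4641, -2.0000, 2.0000)
after link 3: o_3 = (2.9641, -1.1340, 3.0000)
after link 4: o_4 = (1.2321, -2.1340, 3.0000)
after link 5: o_5 = (1.6160, 0.6651, 3.1340)
after link 6: o_6 = (2.3146, -1.0090, 6.2500)

2.315 -1.009 6.250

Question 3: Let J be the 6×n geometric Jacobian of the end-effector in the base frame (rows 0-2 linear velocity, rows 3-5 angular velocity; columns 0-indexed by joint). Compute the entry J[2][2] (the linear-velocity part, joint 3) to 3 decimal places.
0.500

axis z_2 = (-0.5000,0.8660,0.0000); lever o_n−o_2 = (-1.1495,0.9910,4.2500)
cross product → J_v[:, 2] = (3.6806,2.1250,0.5000)
J_ω[:, 2] = z_2
entry J[2][2] = 0.5000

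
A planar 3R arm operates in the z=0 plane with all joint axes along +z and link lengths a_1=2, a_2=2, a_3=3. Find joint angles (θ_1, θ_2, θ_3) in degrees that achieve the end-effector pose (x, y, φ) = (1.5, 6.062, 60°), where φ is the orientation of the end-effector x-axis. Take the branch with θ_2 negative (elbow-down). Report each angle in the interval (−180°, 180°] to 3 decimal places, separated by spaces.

wrist centre = target − a_3·(cos φ, sin φ) = (-0.0000, 3.4639)
cos θ_2 = (11.9988−2²−2²)/(2·2·2) = 0.4998; θ_2 = -60.0102° (elbow-down)
β = atan2(3.4639,-0.0000) = 90.0000°; ψ = atan2(-1.7322,2.9997) = -30.0051°
θ_1 = β − ψ = 120.0051°
θ_3 = φ − θ_1 − θ_2 = 0.0051° (wrapped to (-180°,180°])

120.005 -60.010 0.005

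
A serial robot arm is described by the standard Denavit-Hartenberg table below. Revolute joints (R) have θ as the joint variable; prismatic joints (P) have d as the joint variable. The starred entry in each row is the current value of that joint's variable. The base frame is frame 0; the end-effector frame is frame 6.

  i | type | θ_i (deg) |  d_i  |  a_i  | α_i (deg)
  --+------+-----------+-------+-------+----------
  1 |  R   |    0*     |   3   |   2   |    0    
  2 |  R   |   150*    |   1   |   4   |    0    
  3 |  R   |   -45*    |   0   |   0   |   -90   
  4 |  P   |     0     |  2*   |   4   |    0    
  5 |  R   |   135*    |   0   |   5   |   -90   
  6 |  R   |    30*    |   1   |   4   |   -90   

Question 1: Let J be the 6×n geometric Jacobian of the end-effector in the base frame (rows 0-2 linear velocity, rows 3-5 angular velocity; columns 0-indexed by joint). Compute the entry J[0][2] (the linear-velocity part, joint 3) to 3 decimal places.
2.600

axis z_2 = (0.0000,0.0000,1.0000); lever o_n−o_2 = (0.6968,-2.6004,-5.2779)
cross product → J_v[:, 2] = (2.6004,0.6968,-0.0000)
J_ω[:, 2] = z_2
entry J[0][2] = 2.6004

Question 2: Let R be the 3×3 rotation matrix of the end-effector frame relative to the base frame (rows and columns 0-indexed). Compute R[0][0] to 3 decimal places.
0.641

End-effector x-axis (col 0 of R) = (0.6415,-0.4621,-0.6124)
R[0][0] = 0.6415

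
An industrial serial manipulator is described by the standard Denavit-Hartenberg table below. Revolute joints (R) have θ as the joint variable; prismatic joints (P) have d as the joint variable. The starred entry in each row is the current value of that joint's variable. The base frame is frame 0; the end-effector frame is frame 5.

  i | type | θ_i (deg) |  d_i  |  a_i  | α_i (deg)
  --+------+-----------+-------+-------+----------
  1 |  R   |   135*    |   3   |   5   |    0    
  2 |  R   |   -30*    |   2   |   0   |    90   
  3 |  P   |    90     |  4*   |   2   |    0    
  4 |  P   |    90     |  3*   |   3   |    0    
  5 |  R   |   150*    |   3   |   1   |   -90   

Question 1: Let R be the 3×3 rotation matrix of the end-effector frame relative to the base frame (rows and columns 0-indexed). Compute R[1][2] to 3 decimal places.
0.483

End-effector z-axis (col 2 of R) = (-0.1294,0.4830,0.8660)
R[1][2] = 0.4830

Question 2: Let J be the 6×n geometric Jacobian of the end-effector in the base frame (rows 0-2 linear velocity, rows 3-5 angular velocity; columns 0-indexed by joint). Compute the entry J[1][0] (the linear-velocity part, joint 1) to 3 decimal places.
6.676

axis z_0 = ẑ; lever o_n−o_0 = (6.6760,4.0625,6.5000)
cross product → J_v[:, 0] = (-4.0625,6.6760,0.0000)
J_ω[:, 0] = z_0
entry J[1][0] = 6.6760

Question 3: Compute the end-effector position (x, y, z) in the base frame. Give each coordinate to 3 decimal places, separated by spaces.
6.676 4.062 6.500

after link 1: o_1 = (-3.5355, 3.5355, 3.0000)
after link 2: o_2 = (-3.5355, 3.5355, 5.0000)
after link 3: o_3 = (0.3282, 4.5708, 7.0000)
after link 4: o_4 = (4.0024, 2.4495, 7.0000)
after link 5: o_5 = (6.6760, 4.0625, 6.5000)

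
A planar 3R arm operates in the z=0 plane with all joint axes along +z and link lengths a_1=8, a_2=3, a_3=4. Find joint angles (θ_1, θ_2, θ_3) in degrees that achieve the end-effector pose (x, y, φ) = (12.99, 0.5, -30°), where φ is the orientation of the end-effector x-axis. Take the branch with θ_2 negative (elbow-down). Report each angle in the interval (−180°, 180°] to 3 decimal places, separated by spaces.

wrist centre = target − a_3·(cos φ, sin φ) = (9.5259, 2.5000)
cos θ_2 = (96.9927−8²−3²)/(2·8·3) = 0.4998; θ_2 = -60.0100° (elbow-down)
β = atan2(2.5000,9.5259) = 14.7052°; ψ = atan2(-2.5983,9.4995) = -15.2975°
θ_1 = β − ψ = 30.0027°
θ_3 = φ − θ_1 − θ_2 = 0.0073° (wrapped to (-180°,180°])

30.003 -60.010 0.007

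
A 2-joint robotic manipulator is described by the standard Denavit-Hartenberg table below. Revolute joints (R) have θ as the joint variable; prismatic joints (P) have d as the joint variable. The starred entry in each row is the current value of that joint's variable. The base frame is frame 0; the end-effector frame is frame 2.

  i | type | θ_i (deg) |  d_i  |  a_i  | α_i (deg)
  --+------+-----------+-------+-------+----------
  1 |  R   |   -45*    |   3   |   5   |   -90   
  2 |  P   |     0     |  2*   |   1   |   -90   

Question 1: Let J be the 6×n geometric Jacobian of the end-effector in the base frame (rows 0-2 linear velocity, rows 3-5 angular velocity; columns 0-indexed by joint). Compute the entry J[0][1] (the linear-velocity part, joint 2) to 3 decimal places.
0.707

prismatic axis z_1 = (0.7071,0.7071,0.0000)
J_v[:, 1] = z_1; J_ω[:, 1] = (0,0,0)
entry J[0][1] = 0.7071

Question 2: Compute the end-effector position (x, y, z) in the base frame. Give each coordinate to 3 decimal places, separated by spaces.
after link 1: o_1 = (3.5355, -3.5355, 3.0000)
after link 2: o_2 = (5.6569, -2.8284, 3.0000)

5.657 -2.828 3.000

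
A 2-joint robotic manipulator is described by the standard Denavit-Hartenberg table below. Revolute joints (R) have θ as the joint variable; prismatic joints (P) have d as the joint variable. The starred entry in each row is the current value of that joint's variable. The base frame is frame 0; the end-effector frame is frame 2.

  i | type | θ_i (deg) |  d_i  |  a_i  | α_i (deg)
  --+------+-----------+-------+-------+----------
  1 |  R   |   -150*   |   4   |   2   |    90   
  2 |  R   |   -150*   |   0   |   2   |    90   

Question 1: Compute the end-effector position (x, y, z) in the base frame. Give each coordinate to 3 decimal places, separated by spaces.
after link 1: o_1 = (-1.7321, -1.0000, 4.0000)
after link 2: o_2 = (-0.2321, -0.1340, 3.0000)

-0.232 -0.134 3.000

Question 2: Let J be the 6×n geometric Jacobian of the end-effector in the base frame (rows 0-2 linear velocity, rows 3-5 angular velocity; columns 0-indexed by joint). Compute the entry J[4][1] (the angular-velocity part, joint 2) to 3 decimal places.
0.866

axis z_1 = (-0.5000,0.8660,0.0000); lever o_n−o_1 = (1.5000,0.8660,-1.0000)
cross product → J_v[:, 1] = (-0.8660,-0.5000,-1.7321)
J_ω[:, 1] = z_1
entry J[4][1] = 0.8660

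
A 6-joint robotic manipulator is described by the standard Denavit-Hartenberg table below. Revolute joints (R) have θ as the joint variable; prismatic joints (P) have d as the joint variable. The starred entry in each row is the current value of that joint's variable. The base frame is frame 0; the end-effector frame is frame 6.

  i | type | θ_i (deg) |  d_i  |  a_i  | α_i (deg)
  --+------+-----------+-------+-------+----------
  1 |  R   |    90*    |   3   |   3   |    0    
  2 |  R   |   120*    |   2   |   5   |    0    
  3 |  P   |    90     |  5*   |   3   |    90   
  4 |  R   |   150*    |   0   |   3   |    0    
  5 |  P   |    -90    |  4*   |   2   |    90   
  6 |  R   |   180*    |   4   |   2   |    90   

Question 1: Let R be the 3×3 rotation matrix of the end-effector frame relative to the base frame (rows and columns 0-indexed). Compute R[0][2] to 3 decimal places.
End-effector z-axis (col 2 of R) = (-0.8660,-0.5000,0.0000)
R[0][2] = -0.8660

-0.866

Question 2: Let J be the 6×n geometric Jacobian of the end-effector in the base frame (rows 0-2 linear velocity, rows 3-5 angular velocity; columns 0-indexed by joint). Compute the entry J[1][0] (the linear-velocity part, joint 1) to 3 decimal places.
-5.861

axis z_0 = ẑ; lever o_n−o_0 = (-5.8612,-4.8481,9.5000)
cross product → J_v[:, 0] = (4.8481,-5.8612,0.0000)
J_ω[:, 0] = z_0
entry J[1][0] = -5.8612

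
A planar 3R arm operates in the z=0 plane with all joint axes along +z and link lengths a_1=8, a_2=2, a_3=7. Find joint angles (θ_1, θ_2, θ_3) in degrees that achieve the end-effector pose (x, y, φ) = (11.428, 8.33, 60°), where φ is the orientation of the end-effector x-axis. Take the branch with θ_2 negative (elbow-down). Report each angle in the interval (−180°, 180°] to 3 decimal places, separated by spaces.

30.000 -90.007 120.007

wrist centre = target − a_3·(cos φ, sin φ) = (7.9280, 2.2678)
cos θ_2 = (67.9962−8²−2²)/(2·8·2) = -0.0001; θ_2 = -90.0068° (elbow-down)
β = atan2(2.2678,7.9280) = 15.9633°; ψ = atan2(-2.0000,7.9998) = -14.0366°
θ_1 = β − ψ = 29.9999°
θ_3 = φ − θ_1 − θ_2 = 120.0069° (wrapped to (-180°,180°])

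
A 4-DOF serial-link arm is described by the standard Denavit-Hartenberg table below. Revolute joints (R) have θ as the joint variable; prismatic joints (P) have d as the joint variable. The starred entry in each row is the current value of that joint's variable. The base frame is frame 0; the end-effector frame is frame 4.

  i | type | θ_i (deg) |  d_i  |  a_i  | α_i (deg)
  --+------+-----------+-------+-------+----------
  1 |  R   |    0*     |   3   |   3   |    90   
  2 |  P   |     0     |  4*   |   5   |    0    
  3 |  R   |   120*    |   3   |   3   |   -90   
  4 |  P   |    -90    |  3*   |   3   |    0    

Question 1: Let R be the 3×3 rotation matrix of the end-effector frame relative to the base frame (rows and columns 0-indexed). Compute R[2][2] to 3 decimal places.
-0.500

End-effector z-axis (col 2 of R) = (-0.8660,-0.0000,-0.5000)
R[2][2] = -0.5000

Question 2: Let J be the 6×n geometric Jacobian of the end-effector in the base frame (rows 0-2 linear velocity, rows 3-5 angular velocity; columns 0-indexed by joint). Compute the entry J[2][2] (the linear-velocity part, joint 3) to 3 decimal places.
axis z_2 = (0.0000,-1.0000,0.0000); lever o_n−o_2 = (-4.0981,-6.0000,1.0981)
cross product → J_v[:, 2] = (-1.0981,-0.0000,-4.0981)
J_ω[:, 2] = z_2
entry J[2][2] = -4.0981

-4.098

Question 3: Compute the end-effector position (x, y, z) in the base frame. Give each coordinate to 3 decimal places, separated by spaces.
3.902 -10.000 4.098

after link 1: o_1 = (3.0000, 0.0000, 3.0000)
after link 2: o_2 = (8.0000, -4.0000, 3.0000)
after link 3: o_3 = (6.5000, -7.0000, 5.5981)
after link 4: o_4 = (3.9019, -10.0000, 4.0981)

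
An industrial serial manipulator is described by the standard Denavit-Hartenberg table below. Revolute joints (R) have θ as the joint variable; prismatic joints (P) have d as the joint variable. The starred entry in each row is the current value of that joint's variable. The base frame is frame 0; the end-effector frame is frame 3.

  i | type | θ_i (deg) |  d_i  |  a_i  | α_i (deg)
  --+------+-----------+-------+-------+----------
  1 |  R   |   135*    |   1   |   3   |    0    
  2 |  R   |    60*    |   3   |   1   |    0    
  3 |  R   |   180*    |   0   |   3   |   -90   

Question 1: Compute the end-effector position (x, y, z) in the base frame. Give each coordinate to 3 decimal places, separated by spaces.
-0.189 2.639 4.000

after link 1: o_1 = (-2.1213, 2.1213, 1.0000)
after link 2: o_2 = (-3.0872, 1.8625, 4.0000)
after link 3: o_3 = (-0.1895, 2.6390, 4.0000)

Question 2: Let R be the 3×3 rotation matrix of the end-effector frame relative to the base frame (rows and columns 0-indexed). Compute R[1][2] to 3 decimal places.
0.966

End-effector z-axis (col 2 of R) = (-0.2588,0.9659,0.0000)
R[1][2] = 0.9659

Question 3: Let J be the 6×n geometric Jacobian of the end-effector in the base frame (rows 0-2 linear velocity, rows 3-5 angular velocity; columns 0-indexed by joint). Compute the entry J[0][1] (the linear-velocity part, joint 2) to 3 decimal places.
-0.518

axis z_1 = (0.0000,0.0000,1.0000); lever o_n−o_1 = (1.9319,0.5176,3.0000)
cross product → J_v[:, 1] = (-0.5176,1.9319,0.0000)
J_ω[:, 1] = z_1
entry J[0][1] = -0.5176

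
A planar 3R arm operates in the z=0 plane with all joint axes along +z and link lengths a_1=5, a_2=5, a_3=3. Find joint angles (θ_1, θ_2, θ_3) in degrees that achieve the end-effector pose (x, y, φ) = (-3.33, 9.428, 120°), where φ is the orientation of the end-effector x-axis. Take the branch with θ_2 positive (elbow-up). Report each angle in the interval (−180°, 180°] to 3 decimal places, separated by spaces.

wrist centre = target − a_3·(cos φ, sin φ) = (-1.8300, 6.8299)
cos θ_2 = (49.9968−5²−5²)/(2·5·5) = -0.0001; θ_2 = 90.0037° (elbow-up)
β = atan2(6.8299,-1.8300) = 104.9994°; ψ = atan2(5.0000,4.9997) = 45.0019°
θ_1 = β − ψ = 59.9976°
θ_3 = φ − θ_1 − θ_2 = -30.0013° (wrapped to (-180°,180°])

59.998 90.004 -30.001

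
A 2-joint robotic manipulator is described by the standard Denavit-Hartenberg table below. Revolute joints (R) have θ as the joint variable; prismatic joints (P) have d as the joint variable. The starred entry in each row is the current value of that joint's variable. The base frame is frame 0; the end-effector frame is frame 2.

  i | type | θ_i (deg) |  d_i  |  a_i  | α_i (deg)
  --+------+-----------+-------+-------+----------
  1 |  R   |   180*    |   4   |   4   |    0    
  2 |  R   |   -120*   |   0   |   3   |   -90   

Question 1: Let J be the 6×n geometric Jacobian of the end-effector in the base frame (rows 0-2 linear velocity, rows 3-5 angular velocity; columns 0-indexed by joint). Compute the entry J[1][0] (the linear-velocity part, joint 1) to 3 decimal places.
-2.500

axis z_0 = ẑ; lever o_n−o_0 = (-2.5000,2.5981,4.0000)
cross product → J_v[:, 0] = (-2.5981,-2.5000,0.0000)
J_ω[:, 0] = z_0
entry J[1][0] = -2.5000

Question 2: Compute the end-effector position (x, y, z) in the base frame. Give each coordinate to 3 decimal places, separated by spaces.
after link 1: o_1 = (-4.0000, 0.0000, 4.0000)
after link 2: o_2 = (-2.5000, 2.5981, 4.0000)

-2.500 2.598 4.000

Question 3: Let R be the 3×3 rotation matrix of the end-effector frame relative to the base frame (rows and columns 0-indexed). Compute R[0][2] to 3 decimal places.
End-effector z-axis (col 2 of R) = (-0.8660,0.5000,0.0000)
R[0][2] = -0.8660

-0.866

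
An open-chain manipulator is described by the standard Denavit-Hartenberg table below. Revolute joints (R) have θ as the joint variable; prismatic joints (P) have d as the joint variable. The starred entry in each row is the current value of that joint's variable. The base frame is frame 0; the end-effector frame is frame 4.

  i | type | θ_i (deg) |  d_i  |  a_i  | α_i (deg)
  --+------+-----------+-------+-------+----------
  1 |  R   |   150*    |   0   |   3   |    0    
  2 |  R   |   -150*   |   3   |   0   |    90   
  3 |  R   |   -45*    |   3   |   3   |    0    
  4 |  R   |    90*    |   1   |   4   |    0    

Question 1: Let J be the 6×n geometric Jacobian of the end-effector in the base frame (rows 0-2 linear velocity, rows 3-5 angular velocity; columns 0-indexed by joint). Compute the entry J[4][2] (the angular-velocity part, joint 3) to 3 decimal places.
-1.000

axis z_2 = (0.0000,-1.0000,0.0000); lever o_n−o_2 = (4.9497,-4.0000,0.7071)
cross product → J_v[:, 2] = (-0.7071,0.0000,4.9497)
J_ω[:, 2] = z_2
entry J[4][2] = -1.0000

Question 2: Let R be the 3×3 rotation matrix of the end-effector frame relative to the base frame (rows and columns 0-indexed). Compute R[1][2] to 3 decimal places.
End-effector z-axis (col 2 of R) = (0.0000,-1.0000,0.0000)
R[1][2] = -1.0000

-1.000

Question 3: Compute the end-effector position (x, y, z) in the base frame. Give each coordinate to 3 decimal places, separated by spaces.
after link 1: o_1 = (-2.5981, 1.5000, 0.0000)
after link 2: o_2 = (-2.5981, 1.5000, 3.0000)
after link 3: o_3 = (-0.4768, -1.5000, 0.8787)
after link 4: o_4 = (2.3517, -2.5000, 3.7071)

2.352 -2.500 3.707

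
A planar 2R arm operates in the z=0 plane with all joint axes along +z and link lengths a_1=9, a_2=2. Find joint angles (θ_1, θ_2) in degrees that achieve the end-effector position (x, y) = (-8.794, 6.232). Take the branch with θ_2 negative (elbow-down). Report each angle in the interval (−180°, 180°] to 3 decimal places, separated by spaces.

cos θ_2 = (116.1723−9²−2²)/(2·9·2) = 0.8659; θ_2 = -30.0148° (elbow-down)
β = atan2(6.2320,-8.7940) = 144.6761°; ψ = atan2(-1.0004,10.7318) = -5.3259°
θ_1 = β − ψ = 150.0020°

150.002 -30.015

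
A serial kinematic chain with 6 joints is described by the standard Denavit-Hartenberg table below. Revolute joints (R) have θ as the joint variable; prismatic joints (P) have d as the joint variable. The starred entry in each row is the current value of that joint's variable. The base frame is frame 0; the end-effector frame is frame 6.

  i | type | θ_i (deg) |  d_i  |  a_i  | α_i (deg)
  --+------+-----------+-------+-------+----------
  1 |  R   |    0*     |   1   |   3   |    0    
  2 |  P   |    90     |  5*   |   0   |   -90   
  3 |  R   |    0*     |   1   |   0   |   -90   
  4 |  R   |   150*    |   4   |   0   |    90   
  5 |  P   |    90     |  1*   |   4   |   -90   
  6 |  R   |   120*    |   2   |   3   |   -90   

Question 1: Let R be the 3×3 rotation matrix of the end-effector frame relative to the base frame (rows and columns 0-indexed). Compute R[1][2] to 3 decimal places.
0.250

End-effector z-axis (col 2 of R) = (0.4330,0.2500,0.8660)
R[1][2] = 0.2500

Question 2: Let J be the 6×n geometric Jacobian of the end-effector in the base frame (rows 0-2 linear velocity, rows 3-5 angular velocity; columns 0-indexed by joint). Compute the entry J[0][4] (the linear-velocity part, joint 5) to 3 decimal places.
prismatic axis z_4 = (0.8660,0.5000,-0.0000)
J_v[:, 4] = z_4; J_ω[:, 4] = (0,0,0)
entry J[0][4] = 0.8660

0.866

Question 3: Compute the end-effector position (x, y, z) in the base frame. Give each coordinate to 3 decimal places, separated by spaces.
-0.384 0.933 -0.500

after link 1: o_1 = (3.0000, 0.0000, 1.0000)
after link 2: o_2 = (3.0000, 0.0000, 6.0000)
after link 3: o_3 = (2.0000, 0.0000, 6.0000)
after link 4: o_4 = (2.0000, 0.0000, 2.0000)
after link 5: o_5 = (2.8660, 0.5000, -2.0000)
after link 6: o_6 = (-0.3840, 0.9330, -0.5000)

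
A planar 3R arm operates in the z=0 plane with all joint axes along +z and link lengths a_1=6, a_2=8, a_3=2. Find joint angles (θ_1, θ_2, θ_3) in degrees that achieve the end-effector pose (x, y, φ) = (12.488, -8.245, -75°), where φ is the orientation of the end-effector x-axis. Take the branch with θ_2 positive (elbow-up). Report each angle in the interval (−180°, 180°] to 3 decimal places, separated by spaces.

wrist centre = target − a_3·(cos φ, sin φ) = (11.9704, -6.3131)
cos θ_2 = (183.1454−6²−8²)/(2·6·8) = 0.8661; θ_2 = 29.9917° (elbow-up)
β = atan2(-6.3131,11.9704) = -27.8071°; ψ = atan2(3.9990,12.9288) = 17.1873°
θ_1 = β − ψ = -44.9944°
θ_3 = φ − θ_1 − θ_2 = -59.9973° (wrapped to (-180°,180°])

-44.994 29.992 -59.997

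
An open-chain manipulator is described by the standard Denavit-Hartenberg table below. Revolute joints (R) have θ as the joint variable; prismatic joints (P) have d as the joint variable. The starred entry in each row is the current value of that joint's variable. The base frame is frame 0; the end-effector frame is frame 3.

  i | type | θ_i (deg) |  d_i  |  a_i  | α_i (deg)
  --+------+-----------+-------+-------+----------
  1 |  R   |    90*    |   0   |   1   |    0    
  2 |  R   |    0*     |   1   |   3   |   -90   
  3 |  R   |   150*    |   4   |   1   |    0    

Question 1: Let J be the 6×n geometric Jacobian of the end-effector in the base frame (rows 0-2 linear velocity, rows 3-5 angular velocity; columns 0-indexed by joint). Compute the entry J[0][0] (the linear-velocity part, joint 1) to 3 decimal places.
-3.134

axis z_0 = ẑ; lever o_n−o_0 = (-4.0000,3.1340,0.5000)
cross product → J_v[:, 0] = (-3.1340,-4.0000,0.0000)
J_ω[:, 0] = z_0
entry J[0][0] = -3.1340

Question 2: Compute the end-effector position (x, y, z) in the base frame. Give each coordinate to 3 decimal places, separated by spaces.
-4.000 3.134 0.500

after link 1: o_1 = (0.0000, 1.0000, 0.0000)
after link 2: o_2 = (0.0000, 4.0000, 1.0000)
after link 3: o_3 = (-4.0000, 3.1340, 0.5000)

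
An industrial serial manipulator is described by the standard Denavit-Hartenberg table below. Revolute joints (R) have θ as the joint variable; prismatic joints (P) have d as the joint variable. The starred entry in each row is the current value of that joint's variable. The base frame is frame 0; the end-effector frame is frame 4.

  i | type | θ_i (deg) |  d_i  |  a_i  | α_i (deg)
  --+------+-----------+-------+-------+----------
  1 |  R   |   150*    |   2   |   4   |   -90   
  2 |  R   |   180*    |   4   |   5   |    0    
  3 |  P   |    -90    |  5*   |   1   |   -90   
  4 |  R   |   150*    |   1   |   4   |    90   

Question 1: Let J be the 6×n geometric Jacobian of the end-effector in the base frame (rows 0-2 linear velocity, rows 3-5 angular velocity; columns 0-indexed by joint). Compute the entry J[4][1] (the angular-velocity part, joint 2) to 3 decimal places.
axis z_1 = (-0.5000,-0.8660,0.0000); lever o_n−o_1 = (1.6962,-9.0622,2.4641)
cross product → J_v[:, 1] = (-2.1340,1.2321,6.0000)
J_ω[:, 1] = z_1
entry J[4][1] = -0.8660

-0.866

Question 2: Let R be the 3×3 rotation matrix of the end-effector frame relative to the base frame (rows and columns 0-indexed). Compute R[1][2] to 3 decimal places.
0.750

End-effector z-axis (col 2 of R) = (0.4330,0.7500,-0.5000)
R[1][2] = 0.7500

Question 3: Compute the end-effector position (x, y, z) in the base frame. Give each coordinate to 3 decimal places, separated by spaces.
-1.768 -7.062 4.464

after link 1: o_1 = (-3.4641, 2.0000, 2.0000)
after link 2: o_2 = (-1.1340, -3.9641, 2.0000)
after link 3: o_3 = (-3.6340, -8.2942, 1.0000)
after link 4: o_4 = (-1.7679, -7.0622, 4.4641)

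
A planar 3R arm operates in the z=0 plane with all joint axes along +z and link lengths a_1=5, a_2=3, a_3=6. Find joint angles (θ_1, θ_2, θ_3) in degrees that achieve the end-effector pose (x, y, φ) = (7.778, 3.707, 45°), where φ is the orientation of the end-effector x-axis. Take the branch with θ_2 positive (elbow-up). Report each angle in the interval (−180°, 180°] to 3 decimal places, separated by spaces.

wrist centre = target − a_3·(cos φ, sin φ) = (3.5354, -0.5356)
cos θ_2 = (12.7857−5²−3²)/(2·5·3) = -0.7071; θ_2 = 135.0030° (elbow-up)
β = atan2(-0.5356,3.5354) = -8.6153°; ψ = atan2(2.1212,2.8786) = 36.3864°
θ_1 = β − ψ = -45.0017°
θ_3 = φ − θ_1 − θ_2 = -45.0013° (wrapped to (-180°,180°])

-45.002 135.003 -45.001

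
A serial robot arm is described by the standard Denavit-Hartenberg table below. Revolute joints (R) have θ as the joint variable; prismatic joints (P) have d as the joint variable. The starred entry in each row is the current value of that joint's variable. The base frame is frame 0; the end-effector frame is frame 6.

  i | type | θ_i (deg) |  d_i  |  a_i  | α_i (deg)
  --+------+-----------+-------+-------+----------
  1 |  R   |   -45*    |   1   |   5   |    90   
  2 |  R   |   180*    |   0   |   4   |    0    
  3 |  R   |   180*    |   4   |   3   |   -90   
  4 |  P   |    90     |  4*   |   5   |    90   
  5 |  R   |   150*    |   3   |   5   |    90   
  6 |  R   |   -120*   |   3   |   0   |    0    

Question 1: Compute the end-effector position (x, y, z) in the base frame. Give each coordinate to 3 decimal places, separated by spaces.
after link 1: o_1 = (3.5355, -3.5355, 1.0000)
after link 2: o_2 = (0.7071, -0.7071, 1.0000)
after link 3: o_3 = (0.0000, -5.6569, 1.0000)
after link 4: o_4 = (3.5355, -2.1213, 5.0000)
after link 5: o_5 = (2.5950, -7.3045, 7.5000)
after link 6: o_6 = (3.6557, -6.2438, 10.0981)

3.656 -6.244 10.098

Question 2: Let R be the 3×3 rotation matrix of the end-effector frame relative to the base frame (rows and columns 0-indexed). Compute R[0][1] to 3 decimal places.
-0.884

End-effector y-axis (col 1 of R) = (-0.8839,-0.1768,0.4330)
R[0][1] = -0.8839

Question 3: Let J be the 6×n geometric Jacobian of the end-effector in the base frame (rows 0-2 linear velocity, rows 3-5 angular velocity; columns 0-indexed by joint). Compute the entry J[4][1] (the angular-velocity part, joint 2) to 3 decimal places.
-0.707

axis z_1 = (-0.7071,-0.7071,0.0000); lever o_n−o_1 = (0.1201,-2.7083,9.0981)
cross product → J_v[:, 1] = (-6.4333,6.4333,2.0000)
J_ω[:, 1] = z_1
entry J[4][1] = -0.7071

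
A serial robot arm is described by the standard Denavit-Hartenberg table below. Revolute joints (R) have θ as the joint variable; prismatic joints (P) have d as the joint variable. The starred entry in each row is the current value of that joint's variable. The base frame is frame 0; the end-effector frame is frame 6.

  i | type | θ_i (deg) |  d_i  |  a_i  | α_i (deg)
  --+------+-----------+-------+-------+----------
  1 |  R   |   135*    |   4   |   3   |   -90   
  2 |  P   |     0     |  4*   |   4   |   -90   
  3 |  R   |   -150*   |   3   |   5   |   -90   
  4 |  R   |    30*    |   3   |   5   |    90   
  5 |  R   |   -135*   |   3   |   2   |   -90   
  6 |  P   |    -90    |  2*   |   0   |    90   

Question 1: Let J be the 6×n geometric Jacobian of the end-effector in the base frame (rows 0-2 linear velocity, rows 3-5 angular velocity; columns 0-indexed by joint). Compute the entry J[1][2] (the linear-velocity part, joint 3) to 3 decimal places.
-2.637

axis z_2 = (-0.0000,-0.0000,-1.0000); lever o_n−o_2 = (2.6373,-10.5055,-3.0981)
cross product → J_v[:, 2] = (-10.5055,-2.6373,0.0000)
J_ω[:, 2] = z_2
entry J[1][2] = -2.6373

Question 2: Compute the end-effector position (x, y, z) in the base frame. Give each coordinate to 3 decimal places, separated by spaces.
-5.141 -8.384 0.902

after link 1: o_1 = (-2.1213, 2.1213, 4.0000)
after link 2: o_2 = (-7.7782, 2.1213, 4.0000)
after link 3: o_3 = (-6.4841, -2.7083, 1.0000)
after link 4: o_4 = (-8.2611, -7.6673, 3.5000)
after link 5: o_5 = (-6.8239, -7.5672, 0.1948)
after link 6: o_6 = (-5.1409, -8.3842, 0.9019)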